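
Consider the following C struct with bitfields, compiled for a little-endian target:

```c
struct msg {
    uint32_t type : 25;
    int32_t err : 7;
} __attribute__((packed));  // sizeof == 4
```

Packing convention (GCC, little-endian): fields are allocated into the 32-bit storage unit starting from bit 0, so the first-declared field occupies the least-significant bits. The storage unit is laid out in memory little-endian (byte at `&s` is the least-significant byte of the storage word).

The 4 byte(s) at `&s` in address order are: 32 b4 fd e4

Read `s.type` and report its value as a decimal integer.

[0]=0x32 [1]=0xb4 [2]=0xfd [3]=0xe4 (little-endian) → word 0xe4fdb432
type [0+:25] = (word>>0) & 0x1ffffff = 16626738  ←
err [25+:7] = (word>>25) & 0x7f = 114

16626738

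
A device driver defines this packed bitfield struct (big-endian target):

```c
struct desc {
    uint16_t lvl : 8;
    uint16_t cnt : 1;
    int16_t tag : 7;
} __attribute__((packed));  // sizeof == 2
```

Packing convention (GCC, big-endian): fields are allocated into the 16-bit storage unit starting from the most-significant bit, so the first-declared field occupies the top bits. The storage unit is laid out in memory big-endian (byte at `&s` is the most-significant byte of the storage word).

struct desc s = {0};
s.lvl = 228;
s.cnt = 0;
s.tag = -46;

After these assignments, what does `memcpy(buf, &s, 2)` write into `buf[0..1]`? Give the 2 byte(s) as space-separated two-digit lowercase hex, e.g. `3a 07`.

lvl:8 = 228 → 0xe4 << 8 → word 0xe400
cnt:1 = 0 → 0x0 << 7 → word 0xe400
tag:7 = -46 → 0x52 << 0 → word 0xe452
word = 0xe452 → big-endian bytes:
  [0]=0xe4  [1]=0x52

e4 52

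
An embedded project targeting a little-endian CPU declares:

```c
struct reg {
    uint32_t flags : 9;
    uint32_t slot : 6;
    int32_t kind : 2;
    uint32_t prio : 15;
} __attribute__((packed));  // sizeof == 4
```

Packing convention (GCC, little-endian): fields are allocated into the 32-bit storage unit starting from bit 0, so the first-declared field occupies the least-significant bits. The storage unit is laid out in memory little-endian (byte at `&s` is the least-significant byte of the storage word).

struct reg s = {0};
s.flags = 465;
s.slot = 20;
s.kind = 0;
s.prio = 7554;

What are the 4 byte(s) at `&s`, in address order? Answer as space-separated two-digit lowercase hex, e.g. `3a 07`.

flags:9 = 465 → 0x1d1 << 0 → word 0x000001d1
slot:6 = 20 → 0x14 << 9 → word 0x000029d1
kind:2 = 0 → 0x0 << 15 → word 0x000029d1
prio:15 = 7554 → 0x1d82 << 17 → word 0x3b0429d1
word = 0x3b0429d1 → little-endian bytes:
  [0]=0xd1  [1]=0x29  [2]=0x04  [3]=0x3b

d1 29 04 3b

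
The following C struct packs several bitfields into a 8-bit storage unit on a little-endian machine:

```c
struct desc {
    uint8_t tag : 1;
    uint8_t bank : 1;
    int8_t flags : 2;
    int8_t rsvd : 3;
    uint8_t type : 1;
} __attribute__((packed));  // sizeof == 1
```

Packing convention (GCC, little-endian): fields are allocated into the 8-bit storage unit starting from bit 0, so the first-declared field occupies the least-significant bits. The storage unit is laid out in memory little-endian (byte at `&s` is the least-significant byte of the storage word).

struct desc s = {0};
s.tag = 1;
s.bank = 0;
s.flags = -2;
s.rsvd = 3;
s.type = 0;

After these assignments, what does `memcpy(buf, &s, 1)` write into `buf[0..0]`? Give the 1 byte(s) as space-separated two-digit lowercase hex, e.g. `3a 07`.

[0+:1] tag=1 & 0x1 = 0x1; word=0x01
[1+:1] bank=0 & 0x1 = 0x0; word=0x01
[2+:2] flags=-2 & 0x3 = 0x2; word=0x09
[4+:3] rsvd=3 & 0x7 = 0x3; word=0x39
[7+:1] type=0 & 0x1 = 0x0; word=0x39
word = 0x39 → little-endian bytes:
  [0]=0x39

39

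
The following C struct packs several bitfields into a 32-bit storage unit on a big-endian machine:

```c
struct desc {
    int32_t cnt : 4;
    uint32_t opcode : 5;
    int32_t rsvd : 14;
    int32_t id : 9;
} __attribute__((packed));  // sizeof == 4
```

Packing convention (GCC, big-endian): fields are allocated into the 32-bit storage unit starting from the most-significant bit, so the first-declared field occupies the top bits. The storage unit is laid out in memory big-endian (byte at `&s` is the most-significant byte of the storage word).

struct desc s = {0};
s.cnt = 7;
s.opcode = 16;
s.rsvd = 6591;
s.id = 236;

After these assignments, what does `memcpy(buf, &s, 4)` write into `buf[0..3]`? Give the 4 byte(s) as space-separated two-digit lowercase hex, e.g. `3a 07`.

78 33 7e ec

[28+:4] cnt=7 & 0xf = 0x7; word=0x70000000
[23+:5] opcode=16 & 0x1f = 0x10; word=0x78000000
[9+:14] rsvd=6591 & 0x3fff = 0x19bf; word=0x78337e00
[0+:9] id=236 & 0x1ff = 0xec; word=0x78337eec
word = 0x78337eec → big-endian bytes:
  [0]=0x78  [1]=0x33  [2]=0x7e  [3]=0xec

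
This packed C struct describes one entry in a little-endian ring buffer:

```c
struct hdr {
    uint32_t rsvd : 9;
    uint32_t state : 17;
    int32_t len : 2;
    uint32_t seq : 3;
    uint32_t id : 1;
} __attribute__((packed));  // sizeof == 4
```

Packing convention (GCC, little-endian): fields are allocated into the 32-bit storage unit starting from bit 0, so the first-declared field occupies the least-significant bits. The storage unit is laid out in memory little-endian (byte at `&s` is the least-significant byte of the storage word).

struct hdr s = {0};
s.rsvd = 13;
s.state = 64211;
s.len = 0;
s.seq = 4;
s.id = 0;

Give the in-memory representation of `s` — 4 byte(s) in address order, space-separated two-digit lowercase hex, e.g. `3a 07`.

rsvd (9b) val=13 bits=0xd at bit 0: 0x0000000d
state (17b) val=64211 bits=0xfad3 at bit 9: 0x01f5a60d
len (2b) val=0 bits=0x0 at bit 26: 0x01f5a60d
seq (3b) val=4 bits=0x4 at bit 28: 0x41f5a60d
id (1b) val=0 bits=0x0 at bit 31: 0x41f5a60d
word = 0x41f5a60d → little-endian bytes:
  [0]=0x0d  [1]=0xa6  [2]=0xf5  [3]=0x41

0d a6 f5 41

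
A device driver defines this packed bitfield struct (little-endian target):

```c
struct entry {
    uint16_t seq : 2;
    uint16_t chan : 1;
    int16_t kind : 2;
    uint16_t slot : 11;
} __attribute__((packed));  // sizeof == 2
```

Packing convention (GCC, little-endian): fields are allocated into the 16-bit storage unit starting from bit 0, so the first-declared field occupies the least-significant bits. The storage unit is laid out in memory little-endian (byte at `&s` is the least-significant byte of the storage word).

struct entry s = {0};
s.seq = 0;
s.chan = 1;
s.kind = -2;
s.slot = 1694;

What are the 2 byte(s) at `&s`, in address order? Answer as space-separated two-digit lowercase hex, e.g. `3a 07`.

[0+:2] seq=0 & 0x3 = 0x0; word=0x0000
[2+:1] chan=1 & 0x1 = 0x1; word=0x0004
[3+:2] kind=-2 & 0x3 = 0x2; word=0x0014
[5+:11] slot=1694 & 0x7ff = 0x69e; word=0xd3d4
word = 0xd3d4 → little-endian bytes:
  [0]=0xd4  [1]=0xd3

d4 d3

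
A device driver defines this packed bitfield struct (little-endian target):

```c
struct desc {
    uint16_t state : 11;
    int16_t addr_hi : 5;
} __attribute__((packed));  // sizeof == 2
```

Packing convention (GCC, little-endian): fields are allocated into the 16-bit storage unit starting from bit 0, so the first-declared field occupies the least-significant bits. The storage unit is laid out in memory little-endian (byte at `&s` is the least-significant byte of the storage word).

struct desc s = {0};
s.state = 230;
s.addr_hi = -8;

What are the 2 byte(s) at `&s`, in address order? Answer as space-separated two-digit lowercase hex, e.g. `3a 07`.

e6 c0

[0+:11] state=230 & 0x7ff = 0xe6; word=0x00e6
[11+:5] addr_hi=-8 & 0x1f = 0x18; word=0xc0e6
word = 0xc0e6 → little-endian bytes:
  [0]=0xe6  [1]=0xc0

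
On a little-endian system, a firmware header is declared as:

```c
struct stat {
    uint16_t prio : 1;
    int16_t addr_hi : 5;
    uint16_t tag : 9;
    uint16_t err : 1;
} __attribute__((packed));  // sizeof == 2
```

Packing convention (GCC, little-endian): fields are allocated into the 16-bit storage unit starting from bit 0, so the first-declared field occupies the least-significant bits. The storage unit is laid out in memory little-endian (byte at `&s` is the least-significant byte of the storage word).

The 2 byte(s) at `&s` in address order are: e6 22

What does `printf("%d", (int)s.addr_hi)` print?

-13

[0]=0xe6 [1]=0x22 (little-endian) → word 0x22e6
prio [0+:1] = (word>>0) & 0x1 = 0
addr_hi [1+:5] = (word>>1) & 0x1f = 19  ←
tag [6+:9] = (word>>6) & 0x1ff = 139
err [15+:1] = (word>>15) & 0x1 = 0
addr_hi signed 5b, MSB=1: 19 - 32 = -13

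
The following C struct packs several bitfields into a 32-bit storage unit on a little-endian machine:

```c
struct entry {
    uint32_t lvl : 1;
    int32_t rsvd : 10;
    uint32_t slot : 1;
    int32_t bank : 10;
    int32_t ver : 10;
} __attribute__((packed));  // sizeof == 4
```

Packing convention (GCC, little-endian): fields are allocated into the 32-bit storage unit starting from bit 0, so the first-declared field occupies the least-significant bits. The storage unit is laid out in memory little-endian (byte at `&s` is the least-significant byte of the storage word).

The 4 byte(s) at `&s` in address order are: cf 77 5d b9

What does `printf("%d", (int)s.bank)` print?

[0]=0xcf [1]=0x77 [2]=0x5d [3]=0xb9 (little-endian) → word 0xb95d77cf
lvl [0+:1] = (word>>0) & 0x1 = 1
rsvd [1+:10] = (word>>1) & 0x3ff = 999
slot [11+:1] = (word>>11) & 0x1 = 0
bank [12+:10] = (word>>12) & 0x3ff = 471  ←
ver [22+:10] = (word>>22) & 0x3ff = 741
bank signed 10b, MSB=0: value = 471

471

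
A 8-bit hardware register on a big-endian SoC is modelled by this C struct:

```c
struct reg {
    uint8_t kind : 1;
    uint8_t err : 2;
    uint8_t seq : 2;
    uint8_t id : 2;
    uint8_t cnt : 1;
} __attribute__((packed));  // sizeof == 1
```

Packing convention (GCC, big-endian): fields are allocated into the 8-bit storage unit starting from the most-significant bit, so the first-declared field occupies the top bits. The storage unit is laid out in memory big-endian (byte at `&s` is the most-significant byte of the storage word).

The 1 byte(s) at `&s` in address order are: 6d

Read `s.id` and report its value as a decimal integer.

[0]=0x6d (big-endian) → word 0x6d
kind [7+:1] = (word>>7) & 0x1 = 0
err [5+:2] = (word>>5) & 0x3 = 3
seq [3+:2] = (word>>3) & 0x3 = 1
id [1+:2] = (word>>1) & 0x3 = 2  ←
cnt [0+:1] = (word>>0) & 0x1 = 1

2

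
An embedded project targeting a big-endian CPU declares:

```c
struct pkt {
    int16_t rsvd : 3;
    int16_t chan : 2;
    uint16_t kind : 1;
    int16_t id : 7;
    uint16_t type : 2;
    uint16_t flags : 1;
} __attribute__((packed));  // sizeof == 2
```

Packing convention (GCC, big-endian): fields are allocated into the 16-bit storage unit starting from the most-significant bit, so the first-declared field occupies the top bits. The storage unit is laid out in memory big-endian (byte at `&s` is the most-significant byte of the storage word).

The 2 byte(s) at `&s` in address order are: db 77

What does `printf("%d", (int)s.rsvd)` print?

-2

[0]=0xdb [1]=0x77 (big-endian) → word 0xdb77
rsvd:3 @ bit 13 → (0xdb77>>13)&0x7 = 0x6  ←
chan:2 @ bit 11 → (0xdb77>>11)&0x3 = 0x3
kind:1 @ bit 10 → (0xdb77>>10)&0x1 = 0x0
id:7 @ bit 3 → (0xdb77>>3)&0x7f = 0x6e
type:2 @ bit 1 → (0xdb77>>1)&0x3 = 0x3
flags:1 @ bit 0 → (0xdb77>>0)&0x1 = 0x1
rsvd signed 3b, MSB=1: 6 - 8 = -2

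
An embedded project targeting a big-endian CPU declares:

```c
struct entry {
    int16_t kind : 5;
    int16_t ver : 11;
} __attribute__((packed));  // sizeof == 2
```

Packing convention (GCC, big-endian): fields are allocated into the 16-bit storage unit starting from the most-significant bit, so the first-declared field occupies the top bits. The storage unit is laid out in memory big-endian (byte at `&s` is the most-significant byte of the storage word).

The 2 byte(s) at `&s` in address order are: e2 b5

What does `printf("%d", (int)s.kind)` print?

[0]=0xe2 [1]=0xb5 (big-endian) → word 0xe2b5
kind [11+:5] = (word>>11) & 0x1f = 28  ←
ver [0+:11] = (word>>0) & 0x7ff = 693
kind signed 5b, MSB=1: 28 - 32 = -4

-4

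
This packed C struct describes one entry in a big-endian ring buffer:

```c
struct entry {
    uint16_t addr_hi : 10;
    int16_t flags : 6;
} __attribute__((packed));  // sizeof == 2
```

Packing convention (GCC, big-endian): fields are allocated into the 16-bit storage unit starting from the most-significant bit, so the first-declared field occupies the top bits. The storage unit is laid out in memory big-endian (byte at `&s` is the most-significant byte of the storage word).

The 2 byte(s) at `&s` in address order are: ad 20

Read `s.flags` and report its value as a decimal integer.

-32

[0]=0xad [1]=0x20 (big-endian) → word 0xad20
addr_hi [6+:10] = (word>>6) & 0x3ff = 692
flags [0+:6] = (word>>0) & 0x3f = 32  ←
flags signed 6b, MSB=1: 32 - 64 = -32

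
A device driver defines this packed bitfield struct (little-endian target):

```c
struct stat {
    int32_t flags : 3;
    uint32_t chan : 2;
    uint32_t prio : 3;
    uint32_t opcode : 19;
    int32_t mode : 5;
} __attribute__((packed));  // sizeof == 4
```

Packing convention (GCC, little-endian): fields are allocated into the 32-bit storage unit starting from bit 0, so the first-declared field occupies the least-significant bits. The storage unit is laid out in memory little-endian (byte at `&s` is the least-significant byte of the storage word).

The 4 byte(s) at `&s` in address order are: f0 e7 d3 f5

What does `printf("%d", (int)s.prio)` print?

7

[0]=0xf0 [1]=0xe7 [2]=0xd3 [3]=0xf5 (little-endian) → word 0xf5d3e7f0
flags [0+:3] = (word>>0) & 0x7 = 0
chan [3+:2] = (word>>3) & 0x3 = 2
prio [5+:3] = (word>>5) & 0x7 = 7  ←
opcode [8+:19] = (word>>8) & 0x7ffff = 381927
mode [27+:5] = (word>>27) & 0x1f = 30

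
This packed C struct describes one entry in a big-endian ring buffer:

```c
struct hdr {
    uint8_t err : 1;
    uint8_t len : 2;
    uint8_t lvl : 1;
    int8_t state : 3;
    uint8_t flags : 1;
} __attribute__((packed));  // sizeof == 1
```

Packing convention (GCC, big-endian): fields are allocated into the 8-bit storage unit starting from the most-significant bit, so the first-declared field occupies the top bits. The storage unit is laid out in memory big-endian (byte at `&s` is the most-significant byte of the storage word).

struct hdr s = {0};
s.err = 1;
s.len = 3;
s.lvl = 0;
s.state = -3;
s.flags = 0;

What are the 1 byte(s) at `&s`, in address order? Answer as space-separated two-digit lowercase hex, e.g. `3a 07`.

err (1b) val=1 bits=0x1 at bit 7: 0x80
len (2b) val=3 bits=0x3 at bit 5: 0xe0
lvl (1b) val=0 bits=0x0 at bit 4: 0xe0
state (3b) val=-3 bits=0x5 at bit 1: 0xea
flags (1b) val=0 bits=0x0 at bit 0: 0xea
word = 0xea → big-endian bytes:
  [0]=0xea

ea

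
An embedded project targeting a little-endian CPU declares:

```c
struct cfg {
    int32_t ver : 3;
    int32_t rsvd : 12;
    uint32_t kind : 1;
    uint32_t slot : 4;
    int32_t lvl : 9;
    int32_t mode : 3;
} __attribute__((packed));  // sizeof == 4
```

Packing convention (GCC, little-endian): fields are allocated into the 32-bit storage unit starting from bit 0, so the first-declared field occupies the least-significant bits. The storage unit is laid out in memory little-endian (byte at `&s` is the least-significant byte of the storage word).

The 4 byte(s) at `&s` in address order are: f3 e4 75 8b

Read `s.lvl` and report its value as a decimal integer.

183

[0]=0xf3 [1]=0xe4 [2]=0x75 [3]=0x8b (little-endian) → word 0x8b75e4f3
ver [0+:3] = (word>>0) & 0x7 = 3
rsvd [3+:12] = (word>>3) & 0xfff = 3230
kind [15+:1] = (word>>15) & 0x1 = 1
slot [16+:4] = (word>>16) & 0xf = 5
lvl [20+:9] = (word>>20) & 0x1ff = 183  ←
mode [29+:3] = (word>>29) & 0x7 = 4
lvl signed 9b, MSB=0: value = 183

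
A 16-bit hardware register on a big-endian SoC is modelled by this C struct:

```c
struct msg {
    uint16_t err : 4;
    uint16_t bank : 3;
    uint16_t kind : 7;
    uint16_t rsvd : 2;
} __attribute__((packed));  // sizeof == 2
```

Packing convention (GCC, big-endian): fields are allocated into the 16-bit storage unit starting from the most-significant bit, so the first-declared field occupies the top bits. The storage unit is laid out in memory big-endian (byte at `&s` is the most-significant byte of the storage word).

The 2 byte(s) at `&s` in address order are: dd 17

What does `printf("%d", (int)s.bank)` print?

6

[0]=0xdd [1]=0x17 (big-endian) → word 0xdd17
err [12+:4] = (word>>12) & 0xf = 13
bank [9+:3] = (word>>9) & 0x7 = 6  ←
kind [2+:7] = (word>>2) & 0x7f = 69
rsvd [0+:2] = (word>>0) & 0x3 = 3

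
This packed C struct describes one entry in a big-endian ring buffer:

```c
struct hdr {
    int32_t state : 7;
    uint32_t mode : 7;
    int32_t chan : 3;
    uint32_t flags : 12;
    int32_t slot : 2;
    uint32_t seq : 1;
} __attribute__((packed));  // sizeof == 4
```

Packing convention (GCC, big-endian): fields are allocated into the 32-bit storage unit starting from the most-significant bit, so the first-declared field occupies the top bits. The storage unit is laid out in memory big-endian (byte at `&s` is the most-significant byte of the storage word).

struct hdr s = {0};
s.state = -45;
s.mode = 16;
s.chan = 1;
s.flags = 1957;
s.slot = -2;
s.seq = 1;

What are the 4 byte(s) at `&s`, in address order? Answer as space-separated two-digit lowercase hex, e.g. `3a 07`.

state:7 = -45 → 0x53 << 25 → word 0xa6000000
mode:7 = 16 → 0x10 << 18 → word 0xa6400000
chan:3 = 1 → 0x1 << 15 → word 0xa6408000
flags:12 = 1957 → 0x7a5 << 3 → word 0xa640bd28
slot:2 = -2 → 0x2 << 1 → word 0xa640bd2c
seq:1 = 1 → 0x1 << 0 → word 0xa640bd2d
word = 0xa640bd2d → big-endian bytes:
  [0]=0xa6  [1]=0x40  [2]=0xbd  [3]=0x2d

a6 40 bd 2d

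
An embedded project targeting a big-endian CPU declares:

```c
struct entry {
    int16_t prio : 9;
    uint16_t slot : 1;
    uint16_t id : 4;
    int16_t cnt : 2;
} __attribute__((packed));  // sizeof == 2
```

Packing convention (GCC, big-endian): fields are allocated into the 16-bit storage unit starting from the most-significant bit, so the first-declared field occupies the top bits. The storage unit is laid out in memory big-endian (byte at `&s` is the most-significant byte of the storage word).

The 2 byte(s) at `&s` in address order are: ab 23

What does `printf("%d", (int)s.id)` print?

8

[0]=0xab [1]=0x23 (big-endian) → word 0xab23
prio [7+:9] = (word>>7) & 0x1ff = 342
slot [6+:1] = (word>>6) & 0x1 = 0
id [2+:4] = (word>>2) & 0xf = 8  ←
cnt [0+:2] = (word>>0) & 0x3 = 3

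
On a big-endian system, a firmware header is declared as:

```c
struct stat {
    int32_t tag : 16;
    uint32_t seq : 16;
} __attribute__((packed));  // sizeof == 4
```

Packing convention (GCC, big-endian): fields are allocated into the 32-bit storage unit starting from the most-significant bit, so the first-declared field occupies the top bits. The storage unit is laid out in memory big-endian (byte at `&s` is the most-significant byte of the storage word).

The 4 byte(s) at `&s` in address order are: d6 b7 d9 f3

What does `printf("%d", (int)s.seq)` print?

55795

[0]=0xd6 [1]=0xb7 [2]=0xd9 [3]=0xf3 (big-endian) → word 0xd6b7d9f3
tag:16 @ bit 16 → (0xd6b7d9f3>>16)&0xffff = 0xd6b7
seq:16 @ bit 0 → (0xd6b7d9f3>>0)&0xffff = 0xd9f3  ←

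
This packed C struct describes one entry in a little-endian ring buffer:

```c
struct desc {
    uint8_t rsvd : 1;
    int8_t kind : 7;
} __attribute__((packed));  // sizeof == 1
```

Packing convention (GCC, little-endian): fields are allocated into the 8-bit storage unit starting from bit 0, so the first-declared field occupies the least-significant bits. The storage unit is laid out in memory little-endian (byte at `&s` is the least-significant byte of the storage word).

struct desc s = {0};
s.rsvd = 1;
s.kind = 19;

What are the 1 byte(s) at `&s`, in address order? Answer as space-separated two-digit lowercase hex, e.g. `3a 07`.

27

rsvd (1b) val=1 bits=0x1 at bit 0: 0x01
kind (7b) val=19 bits=0x13 at bit 1: 0x27
word = 0x27 → little-endian bytes:
  [0]=0x27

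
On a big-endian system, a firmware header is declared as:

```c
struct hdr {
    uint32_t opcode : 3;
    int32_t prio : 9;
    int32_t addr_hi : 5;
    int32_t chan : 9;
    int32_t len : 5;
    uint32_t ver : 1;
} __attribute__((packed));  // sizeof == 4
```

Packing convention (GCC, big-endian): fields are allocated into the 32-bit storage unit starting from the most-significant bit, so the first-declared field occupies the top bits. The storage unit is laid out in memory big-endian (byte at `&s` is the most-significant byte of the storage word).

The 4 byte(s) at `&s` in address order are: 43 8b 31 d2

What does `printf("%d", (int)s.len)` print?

9

[0]=0x43 [1]=0x8b [2]=0x31 [3]=0xd2 (big-endian) → word 0x438b31d2
opcode:3 @ bit 29 → (0x438b31d2>>29)&0x7 = 0x2
prio:9 @ bit 20 → (0x438b31d2>>20)&0x1ff = 0x38
addr_hi:5 @ bit 15 → (0x438b31d2>>15)&0x1f = 0x16
chan:9 @ bit 6 → (0x438b31d2>>6)&0x1ff = 0xc7
len:5 @ bit 1 → (0x438b31d2>>1)&0x1f = 0x9  ←
ver:1 @ bit 0 → (0x438b31d2>>0)&0x1 = 0x0
len signed 5b, MSB=0: value = 9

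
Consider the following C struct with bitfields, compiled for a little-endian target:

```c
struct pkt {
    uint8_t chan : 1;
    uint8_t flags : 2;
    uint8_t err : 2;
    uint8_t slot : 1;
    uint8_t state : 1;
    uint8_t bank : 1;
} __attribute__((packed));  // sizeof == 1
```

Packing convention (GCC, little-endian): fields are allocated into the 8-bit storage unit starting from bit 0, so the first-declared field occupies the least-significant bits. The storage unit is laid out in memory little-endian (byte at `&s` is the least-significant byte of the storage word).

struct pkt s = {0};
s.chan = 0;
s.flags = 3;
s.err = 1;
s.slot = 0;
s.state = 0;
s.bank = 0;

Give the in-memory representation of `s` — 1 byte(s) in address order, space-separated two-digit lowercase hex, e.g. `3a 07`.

0e

[0+:1] chan=0 & 0x1 = 0x0; word=0x00
[1+:2] flags=3 & 0x3 = 0x3; word=0x06
[3+:2] err=1 & 0x3 = 0x1; word=0x0e
[5+:1] slot=0 & 0x1 = 0x0; word=0x0e
[6+:1] state=0 & 0x1 = 0x0; word=0x0e
[7+:1] bank=0 & 0x1 = 0x0; word=0x0e
word = 0x0e → little-endian bytes:
  [0]=0x0e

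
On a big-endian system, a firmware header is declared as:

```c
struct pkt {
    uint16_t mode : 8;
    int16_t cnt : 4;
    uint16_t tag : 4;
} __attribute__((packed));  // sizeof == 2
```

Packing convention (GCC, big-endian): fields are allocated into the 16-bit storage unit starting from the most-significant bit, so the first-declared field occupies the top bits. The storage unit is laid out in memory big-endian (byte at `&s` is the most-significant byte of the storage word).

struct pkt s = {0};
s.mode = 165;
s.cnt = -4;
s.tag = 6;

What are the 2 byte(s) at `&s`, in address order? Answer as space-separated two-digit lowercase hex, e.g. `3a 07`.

mode:8 = 165 → 0xa5 << 8 → word 0xa500
cnt:4 = -4 → 0xc << 4 → word 0xa5c0
tag:4 = 6 → 0x6 << 0 → word 0xa5c6
word = 0xa5c6 → big-endian bytes:
  [0]=0xa5  [1]=0xc6

a5 c6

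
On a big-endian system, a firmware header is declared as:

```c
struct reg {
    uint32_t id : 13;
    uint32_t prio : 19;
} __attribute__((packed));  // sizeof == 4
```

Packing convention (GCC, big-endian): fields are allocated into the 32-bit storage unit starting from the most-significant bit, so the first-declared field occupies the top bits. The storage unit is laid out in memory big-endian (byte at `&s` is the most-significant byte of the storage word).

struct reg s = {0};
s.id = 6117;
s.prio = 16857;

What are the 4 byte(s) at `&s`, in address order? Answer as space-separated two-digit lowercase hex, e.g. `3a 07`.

bf 28 41 d9

[19+:13] id=6117 & 0x1fff = 0x17e5; word=0xbf280000
[0+:19] prio=16857 & 0x7ffff = 0x41d9; word=0xbf2841d9
word = 0xbf2841d9 → big-endian bytes:
  [0]=0xbf  [1]=0x28  [2]=0x41  [3]=0xd9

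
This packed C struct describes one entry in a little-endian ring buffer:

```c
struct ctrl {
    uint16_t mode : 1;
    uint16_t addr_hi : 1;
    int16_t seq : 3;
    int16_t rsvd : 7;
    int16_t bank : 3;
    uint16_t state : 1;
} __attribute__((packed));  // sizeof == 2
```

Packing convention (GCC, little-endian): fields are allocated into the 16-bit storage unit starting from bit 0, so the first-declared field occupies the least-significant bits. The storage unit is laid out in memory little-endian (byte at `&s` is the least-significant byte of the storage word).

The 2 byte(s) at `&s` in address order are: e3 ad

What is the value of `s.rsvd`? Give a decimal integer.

-17

[0]=0xe3 [1]=0xad (little-endian) → word 0xade3
mode:1 @ bit 0 → (0xade3>>0)&0x1 = 0x1
addr_hi:1 @ bit 1 → (0xade3>>1)&0x1 = 0x1
seq:3 @ bit 2 → (0xade3>>2)&0x7 = 0x0
rsvd:7 @ bit 5 → (0xade3>>5)&0x7f = 0x6f  ←
bank:3 @ bit 12 → (0xade3>>12)&0x7 = 0x2
state:1 @ bit 15 → (0xade3>>15)&0x1 = 0x1
rsvd signed 7b, MSB=1: 111 - 128 = -17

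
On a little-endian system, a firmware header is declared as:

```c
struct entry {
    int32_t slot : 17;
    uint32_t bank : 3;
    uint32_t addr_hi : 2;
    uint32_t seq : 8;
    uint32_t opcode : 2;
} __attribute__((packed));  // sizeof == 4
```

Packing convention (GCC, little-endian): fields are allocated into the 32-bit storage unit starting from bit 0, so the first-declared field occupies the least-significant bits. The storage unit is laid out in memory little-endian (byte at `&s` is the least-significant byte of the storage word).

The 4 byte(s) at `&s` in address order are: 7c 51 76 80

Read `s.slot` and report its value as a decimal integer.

[0]=0x7c [1]=0x51 [2]=0x76 [3]=0x80 (little-endian) → word 0x8076517c
slot:17 @ bit 0 → (0x8076517c>>0)&0x1ffff = 0x517c  ←
bank:3 @ bit 17 → (0x8076517c>>17)&0x7 = 0x3
addr_hi:2 @ bit 20 → (0x8076517c>>20)&0x3 = 0x3
seq:8 @ bit 22 → (0x8076517c>>22)&0xff = 0x1
opcode:2 @ bit 30 → (0x8076517c>>30)&0x3 = 0x2
slot signed 17b, MSB=0: value = 20860

20860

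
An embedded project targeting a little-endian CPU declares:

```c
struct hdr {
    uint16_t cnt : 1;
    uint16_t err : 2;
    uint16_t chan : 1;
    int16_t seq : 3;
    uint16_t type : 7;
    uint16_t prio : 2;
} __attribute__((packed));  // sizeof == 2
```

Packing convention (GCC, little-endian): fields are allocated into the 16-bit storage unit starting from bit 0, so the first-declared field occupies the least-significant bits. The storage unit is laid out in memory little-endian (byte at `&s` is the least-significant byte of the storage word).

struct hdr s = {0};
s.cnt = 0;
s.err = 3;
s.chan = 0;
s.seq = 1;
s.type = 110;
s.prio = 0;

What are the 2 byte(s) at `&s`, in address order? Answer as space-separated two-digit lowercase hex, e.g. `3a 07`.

16 37

cnt:1 = 0 → 0x0 << 0 → word 0x0000
err:2 = 3 → 0x3 << 1 → word 0x0006
chan:1 = 0 → 0x0 << 3 → word 0x0006
seq:3 = 1 → 0x1 << 4 → word 0x0016
type:7 = 110 → 0x6e << 7 → word 0x3716
prio:2 = 0 → 0x0 << 14 → word 0x3716
word = 0x3716 → little-endian bytes:
  [0]=0x16  [1]=0x37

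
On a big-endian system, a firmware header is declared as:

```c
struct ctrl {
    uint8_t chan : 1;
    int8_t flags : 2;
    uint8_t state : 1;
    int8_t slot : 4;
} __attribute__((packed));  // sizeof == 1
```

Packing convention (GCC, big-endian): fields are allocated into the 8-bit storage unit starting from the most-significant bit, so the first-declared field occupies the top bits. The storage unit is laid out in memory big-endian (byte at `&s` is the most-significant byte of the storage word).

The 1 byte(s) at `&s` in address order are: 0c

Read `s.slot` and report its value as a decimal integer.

-4

[0]=0x0c (big-endian) → word 0x0c
chan [7+:1] = (word>>7) & 0x1 = 0
flags [5+:2] = (word>>5) & 0x3 = 0
state [4+:1] = (word>>4) & 0x1 = 0
slot [0+:4] = (word>>0) & 0xf = 12  ←
slot signed 4b, MSB=1: 12 - 16 = -4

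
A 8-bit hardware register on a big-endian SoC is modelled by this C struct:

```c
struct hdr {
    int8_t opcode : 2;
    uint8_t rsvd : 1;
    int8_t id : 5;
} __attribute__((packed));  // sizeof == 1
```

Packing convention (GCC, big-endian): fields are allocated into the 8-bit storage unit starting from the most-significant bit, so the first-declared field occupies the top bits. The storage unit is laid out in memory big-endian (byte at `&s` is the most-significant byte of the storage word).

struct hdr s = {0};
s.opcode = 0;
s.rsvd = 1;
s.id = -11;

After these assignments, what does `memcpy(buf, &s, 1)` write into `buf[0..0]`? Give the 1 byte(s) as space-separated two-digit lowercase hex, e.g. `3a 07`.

35

opcode (2b) val=0 bits=0x0 at bit 6: 0x00
rsvd (1b) val=1 bits=0x1 at bit 5: 0x20
id (5b) val=-11 bits=0x15 at bit 0: 0x35
word = 0x35 → big-endian bytes:
  [0]=0x35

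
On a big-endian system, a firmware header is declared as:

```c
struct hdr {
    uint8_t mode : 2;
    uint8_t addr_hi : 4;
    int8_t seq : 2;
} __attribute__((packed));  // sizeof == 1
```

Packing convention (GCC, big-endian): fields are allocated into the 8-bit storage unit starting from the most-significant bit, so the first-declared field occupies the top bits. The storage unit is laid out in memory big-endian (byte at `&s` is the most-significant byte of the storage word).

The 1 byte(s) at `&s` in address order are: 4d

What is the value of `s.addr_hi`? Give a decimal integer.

3

[0]=0x4d (big-endian) → word 0x4d
mode:2 @ bit 6 → (0x4d>>6)&0x3 = 0x1
addr_hi:4 @ bit 2 → (0x4d>>2)&0xf = 0x3  ←
seq:2 @ bit 0 → (0x4d>>0)&0x3 = 0x1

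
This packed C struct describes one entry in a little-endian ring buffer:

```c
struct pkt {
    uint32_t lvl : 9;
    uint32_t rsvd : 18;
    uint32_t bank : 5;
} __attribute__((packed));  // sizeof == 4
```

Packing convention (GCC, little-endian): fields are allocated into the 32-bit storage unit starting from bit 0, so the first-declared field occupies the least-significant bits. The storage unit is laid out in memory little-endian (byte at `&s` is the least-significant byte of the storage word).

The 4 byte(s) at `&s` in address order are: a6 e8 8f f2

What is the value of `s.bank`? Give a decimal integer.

[0]=0xa6 [1]=0xe8 [2]=0x8f [3]=0xf2 (little-endian) → word 0xf28fe8a6
lvl [0+:9] = (word>>0) & 0x1ff = 166
rsvd [9+:18] = (word>>9) & 0x3ffff = 83956
bank [27+:5] = (word>>27) & 0x1f = 30  ←

30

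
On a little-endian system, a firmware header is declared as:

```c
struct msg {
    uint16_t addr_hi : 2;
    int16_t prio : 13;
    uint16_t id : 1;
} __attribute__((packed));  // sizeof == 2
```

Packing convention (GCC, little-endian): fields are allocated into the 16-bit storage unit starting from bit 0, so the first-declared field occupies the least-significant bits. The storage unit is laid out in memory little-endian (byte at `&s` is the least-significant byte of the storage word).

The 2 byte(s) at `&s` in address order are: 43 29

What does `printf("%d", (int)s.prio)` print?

2640

[0]=0x43 [1]=0x29 (little-endian) → word 0x2943
addr_hi:2 @ bit 0 → (0x2943>>0)&0x3 = 0x3
prio:13 @ bit 2 → (0x2943>>2)&0x1fff = 0xa50  ←
id:1 @ bit 15 → (0x2943>>15)&0x1 = 0x0
prio signed 13b, MSB=0: value = 2640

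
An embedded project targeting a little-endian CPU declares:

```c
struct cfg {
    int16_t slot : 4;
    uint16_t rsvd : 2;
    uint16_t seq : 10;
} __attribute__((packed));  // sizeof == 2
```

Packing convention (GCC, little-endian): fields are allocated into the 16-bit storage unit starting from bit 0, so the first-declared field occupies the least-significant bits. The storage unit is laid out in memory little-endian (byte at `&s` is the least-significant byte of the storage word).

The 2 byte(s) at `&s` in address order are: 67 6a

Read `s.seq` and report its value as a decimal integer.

[0]=0x67 [1]=0x6a (little-endian) → word 0x6a67
slot:4 @ bit 0 → (0x6a67>>0)&0xf = 0x7
rsvd:2 @ bit 4 → (0x6a67>>4)&0x3 = 0x2
seq:10 @ bit 6 → (0x6a67>>6)&0x3ff = 0x1a9  ←

425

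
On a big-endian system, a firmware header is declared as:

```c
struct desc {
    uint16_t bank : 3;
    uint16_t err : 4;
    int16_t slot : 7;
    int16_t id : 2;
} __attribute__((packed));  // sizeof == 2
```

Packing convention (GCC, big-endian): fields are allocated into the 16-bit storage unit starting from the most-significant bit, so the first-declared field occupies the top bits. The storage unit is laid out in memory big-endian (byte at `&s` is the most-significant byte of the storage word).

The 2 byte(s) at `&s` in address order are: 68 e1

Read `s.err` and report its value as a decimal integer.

[0]=0x68 [1]=0xe1 (big-endian) → word 0x68e1
bank [13+:3] = (word>>13) & 0x7 = 3
err [9+:4] = (word>>9) & 0xf = 4  ←
slot [2+:7] = (word>>2) & 0x7f = 56
id [0+:2] = (word>>0) & 0x3 = 1

4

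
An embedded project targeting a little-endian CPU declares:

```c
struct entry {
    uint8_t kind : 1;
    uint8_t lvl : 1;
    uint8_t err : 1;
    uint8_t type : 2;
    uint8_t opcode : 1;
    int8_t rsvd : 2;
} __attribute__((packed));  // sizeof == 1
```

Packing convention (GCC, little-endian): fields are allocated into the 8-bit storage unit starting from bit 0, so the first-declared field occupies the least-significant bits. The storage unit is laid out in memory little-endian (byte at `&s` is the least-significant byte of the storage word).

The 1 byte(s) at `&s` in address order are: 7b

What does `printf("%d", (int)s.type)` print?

3

[0]=0x7b (little-endian) → word 0x7b
kind [0+:1] = (word>>0) & 0x1 = 1
lvl [1+:1] = (word>>1) & 0x1 = 1
err [2+:1] = (word>>2) & 0x1 = 0
type [3+:2] = (word>>3) & 0x3 = 3  ←
opcode [5+:1] = (word>>5) & 0x1 = 1
rsvd [6+:2] = (word>>6) & 0x3 = 1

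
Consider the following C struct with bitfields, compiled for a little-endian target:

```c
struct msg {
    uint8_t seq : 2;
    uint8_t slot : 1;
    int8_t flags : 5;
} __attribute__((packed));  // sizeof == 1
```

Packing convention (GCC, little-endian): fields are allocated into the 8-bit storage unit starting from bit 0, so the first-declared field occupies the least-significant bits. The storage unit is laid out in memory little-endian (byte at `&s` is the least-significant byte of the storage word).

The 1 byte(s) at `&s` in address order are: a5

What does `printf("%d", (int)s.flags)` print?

[0]=0xa5 (little-endian) → word 0xa5
seq [0+:2] = (word>>0) & 0x3 = 1
slot [2+:1] = (word>>2) & 0x1 = 1
flags [3+:5] = (word>>3) & 0x1f = 20  ←
flags signed 5b, MSB=1: 20 - 32 = -12

-12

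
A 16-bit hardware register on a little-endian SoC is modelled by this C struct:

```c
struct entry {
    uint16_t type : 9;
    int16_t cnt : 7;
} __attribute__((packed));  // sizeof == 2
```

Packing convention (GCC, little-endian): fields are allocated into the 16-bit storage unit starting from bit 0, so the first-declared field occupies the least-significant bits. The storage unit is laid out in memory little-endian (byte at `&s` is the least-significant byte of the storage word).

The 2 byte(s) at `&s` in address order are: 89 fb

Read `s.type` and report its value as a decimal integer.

[0]=0x89 [1]=0xfb (little-endian) → word 0xfb89
type:9 @ bit 0 → (0xfb89>>0)&0x1ff = 0x189  ←
cnt:7 @ bit 9 → (0xfb89>>9)&0x7f = 0x7d

393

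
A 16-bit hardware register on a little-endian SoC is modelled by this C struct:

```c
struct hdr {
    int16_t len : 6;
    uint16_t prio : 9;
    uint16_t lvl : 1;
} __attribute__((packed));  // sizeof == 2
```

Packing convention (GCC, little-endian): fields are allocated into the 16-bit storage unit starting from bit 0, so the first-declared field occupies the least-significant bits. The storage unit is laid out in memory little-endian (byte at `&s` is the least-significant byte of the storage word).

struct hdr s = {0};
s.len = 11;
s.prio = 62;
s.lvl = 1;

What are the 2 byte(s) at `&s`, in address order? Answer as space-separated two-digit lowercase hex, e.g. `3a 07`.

8b 8f

len:6 = 11 → 0xb << 0 → word 0x000b
prio:9 = 62 → 0x3e << 6 → word 0x0f8b
lvl:1 = 1 → 0x1 << 15 → word 0x8f8b
word = 0x8f8b → little-endian bytes:
  [0]=0x8b  [1]=0x8f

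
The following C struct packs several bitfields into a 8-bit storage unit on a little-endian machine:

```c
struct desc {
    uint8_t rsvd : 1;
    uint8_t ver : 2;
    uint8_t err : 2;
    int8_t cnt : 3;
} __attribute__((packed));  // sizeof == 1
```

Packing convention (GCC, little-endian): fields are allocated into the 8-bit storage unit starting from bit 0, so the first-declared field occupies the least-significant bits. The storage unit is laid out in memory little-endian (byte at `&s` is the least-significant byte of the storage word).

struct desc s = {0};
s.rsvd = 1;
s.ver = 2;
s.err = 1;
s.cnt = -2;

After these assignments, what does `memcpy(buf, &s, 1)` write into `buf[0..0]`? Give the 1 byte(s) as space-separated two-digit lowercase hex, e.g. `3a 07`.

cd

rsvd (1b) val=1 bits=0x1 at bit 0: 0x01
ver (2b) val=2 bits=0x2 at bit 1: 0x05
err (2b) val=1 bits=0x1 at bit 3: 0x0d
cnt (3b) val=-2 bits=0x6 at bit 5: 0xcd
word = 0xcd → little-endian bytes:
  [0]=0xcd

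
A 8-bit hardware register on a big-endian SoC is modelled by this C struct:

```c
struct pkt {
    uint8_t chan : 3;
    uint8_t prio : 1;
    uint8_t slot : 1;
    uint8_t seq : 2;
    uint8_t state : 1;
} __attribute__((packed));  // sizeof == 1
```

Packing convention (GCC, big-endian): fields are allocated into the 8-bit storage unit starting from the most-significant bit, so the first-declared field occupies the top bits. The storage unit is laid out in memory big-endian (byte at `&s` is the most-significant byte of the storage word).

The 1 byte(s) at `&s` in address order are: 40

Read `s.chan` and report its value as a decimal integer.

[0]=0x40 (big-endian) → word 0x40
chan:3 @ bit 5 → (0x40>>5)&0x7 = 0x2  ←
prio:1 @ bit 4 → (0x40>>4)&0x1 = 0x0
slot:1 @ bit 3 → (0x40>>3)&0x1 = 0x0
seq:2 @ bit 1 → (0x40>>1)&0x3 = 0x0
state:1 @ bit 0 → (0x40>>0)&0x1 = 0x0

2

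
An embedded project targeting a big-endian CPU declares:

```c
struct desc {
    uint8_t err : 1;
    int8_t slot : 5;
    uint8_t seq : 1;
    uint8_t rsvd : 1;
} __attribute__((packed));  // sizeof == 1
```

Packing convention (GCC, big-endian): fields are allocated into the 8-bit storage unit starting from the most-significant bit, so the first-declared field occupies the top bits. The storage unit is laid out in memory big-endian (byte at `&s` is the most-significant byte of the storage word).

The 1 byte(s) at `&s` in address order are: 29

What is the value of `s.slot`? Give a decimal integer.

[0]=0x29 (big-endian) → word 0x29
err [7+:1] = (word>>7) & 0x1 = 0
slot [2+:5] = (word>>2) & 0x1f = 10  ←
seq [1+:1] = (word>>1) & 0x1 = 0
rsvd [0+:1] = (word>>0) & 0x1 = 1
slot signed 5b, MSB=0: value = 10

10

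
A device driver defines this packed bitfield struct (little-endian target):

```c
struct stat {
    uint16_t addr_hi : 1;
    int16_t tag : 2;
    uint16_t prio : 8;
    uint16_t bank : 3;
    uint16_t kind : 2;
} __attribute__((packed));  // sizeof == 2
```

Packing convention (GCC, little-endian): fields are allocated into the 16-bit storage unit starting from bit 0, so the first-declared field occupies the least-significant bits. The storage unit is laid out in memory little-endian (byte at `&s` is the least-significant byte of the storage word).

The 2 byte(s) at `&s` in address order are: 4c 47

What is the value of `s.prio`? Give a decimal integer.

233

[0]=0x4c [1]=0x47 (little-endian) → word 0x474c
addr_hi:1 @ bit 0 → (0x474c>>0)&0x1 = 0x0
tag:2 @ bit 1 → (0x474c>>1)&0x3 = 0x2
prio:8 @ bit 3 → (0x474c>>3)&0xff = 0xe9  ←
bank:3 @ bit 11 → (0x474c>>11)&0x7 = 0x0
kind:2 @ bit 14 → (0x474c>>14)&0x3 = 0x1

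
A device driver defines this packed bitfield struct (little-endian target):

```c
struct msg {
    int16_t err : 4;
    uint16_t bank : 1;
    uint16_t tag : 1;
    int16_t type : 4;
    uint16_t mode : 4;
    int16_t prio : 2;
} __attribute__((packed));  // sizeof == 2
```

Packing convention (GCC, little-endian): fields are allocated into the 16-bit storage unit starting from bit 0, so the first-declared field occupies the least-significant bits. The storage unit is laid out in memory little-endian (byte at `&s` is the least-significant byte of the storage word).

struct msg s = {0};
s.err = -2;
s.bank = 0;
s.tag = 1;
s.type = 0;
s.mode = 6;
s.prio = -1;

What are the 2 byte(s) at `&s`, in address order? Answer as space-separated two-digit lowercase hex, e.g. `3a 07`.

2e d8

[0+:4] err=-2 & 0xf = 0xe; word=0x000e
[4+:1] bank=0 & 0x1 = 0x0; word=0x000e
[5+:1] tag=1 & 0x1 = 0x1; word=0x002e
[6+:4] type=0 & 0xf = 0x0; word=0x002e
[10+:4] mode=6 & 0xf = 0x6; word=0x182e
[14+:2] prio=-1 & 0x3 = 0x3; word=0xd82e
word = 0xd82e → little-endian bytes:
  [0]=0x2e  [1]=0xd8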